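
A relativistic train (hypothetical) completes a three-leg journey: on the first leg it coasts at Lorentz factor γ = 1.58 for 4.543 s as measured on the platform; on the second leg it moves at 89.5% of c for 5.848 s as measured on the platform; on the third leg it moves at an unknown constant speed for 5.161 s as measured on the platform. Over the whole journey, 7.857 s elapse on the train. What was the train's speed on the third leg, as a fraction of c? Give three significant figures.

β = 0.888

Leg 1: γ = 1.58; τ_1 = 4.543/1.580 = 2.875 s.
Leg 2: β = 0.895; γ = 1/√(1 − 0.895²) = 1/√0.1990 = 2.242; τ_2 = 5.848/2.242 = 2.609 s.
Leg 3: speed unknown; τ_3 = 5.161/γ_3.
Total proper time: 2.875 + 2.609 + τ_3 = 7.857, so τ_3 = 7.857 − 5.484 = 2.373 s.
γ_3 = 5.161/2.373 = 2.175; β = √(1 − 1/γ²) = √0.7886.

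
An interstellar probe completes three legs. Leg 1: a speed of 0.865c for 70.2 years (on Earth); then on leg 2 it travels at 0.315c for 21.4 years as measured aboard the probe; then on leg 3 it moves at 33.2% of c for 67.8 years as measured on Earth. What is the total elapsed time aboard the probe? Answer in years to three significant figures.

τ = 121 years

Leg 1: γ = 1/√(1 − 0.865²) = 1/√0.2518 = 1.993; τ_1 = 70.2/1.993 = 35.22 years.
Leg 2: 21.4 years is already measured aboard the probe.
Leg 3: β = 0.332; γ = 1/√(1 − 0.332²) = 1/√0.8898 = 1.060; τ_3 = 67.8/1.060 = 63.95 years.
Total: 35.22 + 21.40 + 63.95 years.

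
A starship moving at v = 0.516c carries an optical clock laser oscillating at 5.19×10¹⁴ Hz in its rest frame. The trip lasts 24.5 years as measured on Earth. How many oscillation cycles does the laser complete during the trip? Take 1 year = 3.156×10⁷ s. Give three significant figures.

γ = 1/√(1 − 0.516²) = 1/√0.7337 = 1.167
The oscillator's own cycle count is N = f × τ where τ is the proper time on the ship. τ = Δt/γ = 24.5/1.167 = 20.99 years = 6.623×10⁸ s.
N = 5.19×10¹⁴ × 6.623×10⁸ = 3.438×10²³.

N = 3.44×10²³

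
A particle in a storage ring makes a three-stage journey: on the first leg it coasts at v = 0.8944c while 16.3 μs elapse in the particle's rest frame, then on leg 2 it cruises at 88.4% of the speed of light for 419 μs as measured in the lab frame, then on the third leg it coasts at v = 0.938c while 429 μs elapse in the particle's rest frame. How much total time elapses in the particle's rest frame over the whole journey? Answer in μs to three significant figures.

Leg 1: 16.3 μs is already measured in the particle's rest frame.
Leg 2: β = 0.884; γ = 1/√(1 − 0.884²) = 1/√0.2185 = 2.139; τ_2 = 419/2.139 = 195.9 μs.
Leg 3: 429 μs is already measured in the particle's rest frame.
Total: 16.30 + 195.9 + 429.0 μs.

τ = 641 μs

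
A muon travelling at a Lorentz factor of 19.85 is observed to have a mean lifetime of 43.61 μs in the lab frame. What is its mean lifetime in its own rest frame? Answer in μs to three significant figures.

τ₀ = 2.20 μs

γ = 19.85
The lab-frame lifetime is the dilated interval; the proper lifetime is τ₀ = Δt/γ = 43.61/19.85 μs.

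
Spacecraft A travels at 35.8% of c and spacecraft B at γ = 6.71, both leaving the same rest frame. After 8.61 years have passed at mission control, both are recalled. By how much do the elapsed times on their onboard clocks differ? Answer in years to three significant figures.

|τ_A − τ_B| = 6.76 years

A: β = 0.358; γ = 1/√(1 − 0.358²) = 1/√0.8718 = 1.071; τ_A = 8.61/1.071 = 8.039 years.
B: γ = 6.71; τ_B = 8.61/6.710 = 1.283 years.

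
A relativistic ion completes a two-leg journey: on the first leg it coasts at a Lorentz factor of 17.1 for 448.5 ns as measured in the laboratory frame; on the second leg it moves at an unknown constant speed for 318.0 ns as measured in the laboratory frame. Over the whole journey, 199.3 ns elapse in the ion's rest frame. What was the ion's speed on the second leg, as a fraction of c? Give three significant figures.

β = 0.839

Leg 1: γ = 17.1; τ_1 = 448.5/17.10 = 26.23 ns.
Leg 2: speed unknown; τ_2 = 318.0/γ_2.
Total proper time: 26.23 + τ_2 = 199.3, so τ_2 = 199.3 − 26.23 = 173.1 ns.
γ_2 = 318.0/173.1 = 1.837; β = √(1 − 1/γ²) = √0.7038.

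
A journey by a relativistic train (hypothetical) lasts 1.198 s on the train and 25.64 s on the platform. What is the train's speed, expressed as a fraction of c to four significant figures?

The proper time is measured on the train (both events occur at the train's location); Δt is measured on the platform. γ = Δt/τ = 25.64/1.198 = 21.40.
β = √(1 − 1/γ²) = √(1 − 0.002183) = √0.9978

β = 0.9989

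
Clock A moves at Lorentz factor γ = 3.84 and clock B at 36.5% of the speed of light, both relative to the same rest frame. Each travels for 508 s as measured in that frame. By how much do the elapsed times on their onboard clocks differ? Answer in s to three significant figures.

|τ_A − τ_B| = 341 s

A: γ = 3.84; τ_A = 508/3.840 = 132.3 s.
B: β = 0.365; γ = 1/√(1 − 0.365²) = 1/√0.8668 = 1.074; τ_B = 508/1.074 = 473.0 s.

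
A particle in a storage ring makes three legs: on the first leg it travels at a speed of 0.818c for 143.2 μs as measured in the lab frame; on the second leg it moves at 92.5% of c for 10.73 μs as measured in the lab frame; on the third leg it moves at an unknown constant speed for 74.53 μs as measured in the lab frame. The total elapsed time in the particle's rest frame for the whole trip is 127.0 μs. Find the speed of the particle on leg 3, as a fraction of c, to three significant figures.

β = 0.839

Leg 1: γ = 1/√(1 − 0.818²) = 1/√0.3309 = 1.738; τ_1 = 143.2/1.738 = 82.37 μs.
Leg 2: β = 0.925; γ = 1/√(1 − 0.925²) = 1/√0.1444 = 2.632; τ_2 = 10.73/2.632 = 4.077 μs.
Leg 3: speed unknown; τ_3 = 74.53/γ_3.
Total proper time: 82.37 + 4.077 + τ_3 = 127.0, so τ_3 = 127.0 − 86.45 = 40.55 μs.
γ_3 = 74.53/40.55 = 1.838; β = √(1 − 1/γ²) = √0.7040.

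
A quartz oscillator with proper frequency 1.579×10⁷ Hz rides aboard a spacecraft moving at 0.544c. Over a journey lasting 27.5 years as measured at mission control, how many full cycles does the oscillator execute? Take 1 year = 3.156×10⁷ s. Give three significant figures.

γ = 1/√(1 − 0.544²) = 1/√0.7041 = 1.192
The oscillator's own cycle count is N = f × τ where τ is the proper time aboard the spacecraft. τ = Δt/γ = 27.5/1.192 = 23.07 years = 7.282×10⁸ s.
N = 1.579×10⁷ × 7.282×10⁸ = 1.150×10¹⁶.

N = 1.15×10¹⁶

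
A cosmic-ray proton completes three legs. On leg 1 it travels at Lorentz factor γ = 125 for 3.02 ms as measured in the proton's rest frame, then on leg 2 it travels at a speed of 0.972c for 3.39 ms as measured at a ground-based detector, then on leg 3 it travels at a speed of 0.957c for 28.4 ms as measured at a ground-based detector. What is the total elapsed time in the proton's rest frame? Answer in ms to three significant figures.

Leg 1: 3.02 ms is already measured in the proton's rest frame.
Leg 2: γ = 1/√(1 − 0.972²) = 1/√0.05522 = 4.256; τ_2 = 3.39/4.256 = 0.7966 ms.
Leg 3: γ = 1/√(1 − 0.957²) = 1/√0.08415 = 3.447; τ_3 = 28.4/3.447 = 8.238 ms.
Total: 3.020 + 0.7966 + 8.238 ms.

τ = 12.1 ms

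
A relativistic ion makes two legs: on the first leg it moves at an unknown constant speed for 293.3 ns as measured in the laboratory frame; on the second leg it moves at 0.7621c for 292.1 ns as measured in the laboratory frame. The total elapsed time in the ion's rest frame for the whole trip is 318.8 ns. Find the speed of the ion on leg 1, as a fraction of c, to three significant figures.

β = 0.897

Leg 1: speed unknown; τ_1 = 293.3/γ_1.
Leg 2: γ = 1/√(1 − 0.7621²) = 1/√0.4192 = 1.544; τ_2 = 292.1/1.544 = 189.1 ns.
Total proper time: τ_1 + 189.1 = 318.8, so τ_1 = 318.8 − 189.1 = 129.7 ns.
γ_1 = 293.3/129.7 = 2.262; β = √(1 − 1/γ²) = √0.8045.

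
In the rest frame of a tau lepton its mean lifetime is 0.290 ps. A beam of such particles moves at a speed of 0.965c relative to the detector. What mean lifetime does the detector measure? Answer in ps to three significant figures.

γ = 1/√(1 − 0.965²) = 1/√0.06878 = 3.813
The rest-frame lifetime is the proper time; the lab measures the dilated interval Δt = γτ₀ = 3.813 × 0.290 ps.

Δt = 1.11 ps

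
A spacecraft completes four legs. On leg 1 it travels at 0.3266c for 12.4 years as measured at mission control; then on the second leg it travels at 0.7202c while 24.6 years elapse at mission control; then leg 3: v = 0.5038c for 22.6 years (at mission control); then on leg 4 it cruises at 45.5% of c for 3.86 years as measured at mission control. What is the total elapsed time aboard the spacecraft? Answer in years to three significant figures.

τ = 51.7 years

Leg 1: γ = 1/√(1 − 0.3266²) = 1/√0.8933 = 1.058; τ_1 = 12.4/1.058 = 11.72 years.
Leg 2: γ = 1/√(1 − 0.7202²) = 1/√0.4813 = 1.441; τ_2 = 24.6/1.441 = 17.07 years.
Leg 3: γ = 1/√(1 − 0.5038²) = 1/√0.7462 = 1.158; τ_3 = 22.6/1.158 = 19.52 years.
Leg 4: β = 0.455; γ = 1/√(1 − 0.455²) = 1/√0.7930 = 1.123; τ_4 = 3.86/1.123 = 3.437 years.
Total: 11.72 + 17.07 + 19.52 + 3.437 years.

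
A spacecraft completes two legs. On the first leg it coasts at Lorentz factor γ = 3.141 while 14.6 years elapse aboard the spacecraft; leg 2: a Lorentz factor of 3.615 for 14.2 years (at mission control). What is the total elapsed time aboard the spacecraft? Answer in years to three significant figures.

Leg 1: 14.6 years is already measured aboard the spacecraft.
Leg 2: γ = 3.615; τ_2 = 14.2/3.615 = 3.928 years.
Total: 14.60 + 3.928 years.

τ = 18.5 years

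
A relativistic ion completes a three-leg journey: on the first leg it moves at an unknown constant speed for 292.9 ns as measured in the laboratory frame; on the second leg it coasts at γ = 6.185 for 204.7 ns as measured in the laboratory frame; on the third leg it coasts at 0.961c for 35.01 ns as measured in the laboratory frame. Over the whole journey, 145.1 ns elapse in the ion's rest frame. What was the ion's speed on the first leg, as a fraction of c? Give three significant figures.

β = 0.937

Leg 1: speed unknown; τ_1 = 292.9/γ_1.
Leg 2: γ = 6.185; τ_2 = 204.7/6.185 = 33.10 ns.
Leg 3: γ = 1/√(1 − 0.961²) = 1/√0.07648 = 3.616; τ_3 = 35.01/3.616 = 9.682 ns.
Total proper time: τ_1 + 33.10 + 9.682 = 145.1, so τ_1 = 145.1 − 42.78 = 102.3 ns.
γ_1 = 292.9/102.3 = 2.863; β = √(1 − 1/γ²) = √0.8780.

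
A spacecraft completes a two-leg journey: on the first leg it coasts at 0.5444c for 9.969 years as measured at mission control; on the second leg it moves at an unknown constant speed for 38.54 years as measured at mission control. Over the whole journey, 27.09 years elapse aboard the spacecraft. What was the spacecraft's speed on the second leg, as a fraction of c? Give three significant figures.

Leg 1: γ = 1/√(1 − 0.5444²) = 1/√0.7036 = 1.192; τ_1 = 9.969/1.192 = 8.362 years.
Leg 2: speed unknown; τ_2 = 38.54/γ_2.
Total proper time: 8.362 + τ_2 = 27.09, so τ_2 = 27.09 − 8.362 = 18.73 years.
γ_2 = 38.54/18.73 = 2.058; β = √(1 − 1/γ²) = √0.7639.

β = 0.874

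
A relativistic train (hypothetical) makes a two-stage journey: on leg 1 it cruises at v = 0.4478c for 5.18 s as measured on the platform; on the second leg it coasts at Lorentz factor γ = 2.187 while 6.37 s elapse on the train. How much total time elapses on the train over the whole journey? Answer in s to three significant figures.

τ = 11.0 s

Leg 1: γ = 1/√(1 − 0.4478²) = 1/√0.7995 = 1.118; τ_1 = 5.18/1.118 = 4.632 s.
Leg 2: 6.37 s is already measured on the train.
Total: 4.632 + 6.370 s.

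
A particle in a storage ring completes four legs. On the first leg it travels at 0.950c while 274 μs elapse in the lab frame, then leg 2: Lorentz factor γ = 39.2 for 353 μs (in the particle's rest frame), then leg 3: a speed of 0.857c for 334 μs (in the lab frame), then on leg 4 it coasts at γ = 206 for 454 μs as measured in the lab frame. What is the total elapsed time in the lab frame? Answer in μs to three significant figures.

Leg 1: 274 μs is already measured in the lab frame.
Leg 2: γ = 39.2; Δt_2 = 39.20 × 353 = 1.384×10⁴ μs.
Leg 3: 334 μs is already measured in the lab frame.
Leg 4: 454 μs is already measured in the lab frame.
Total: 274.0 + 1.384×10⁴ + 334.0 + 454.0 μs.

Δt = 1.49×10⁴ μs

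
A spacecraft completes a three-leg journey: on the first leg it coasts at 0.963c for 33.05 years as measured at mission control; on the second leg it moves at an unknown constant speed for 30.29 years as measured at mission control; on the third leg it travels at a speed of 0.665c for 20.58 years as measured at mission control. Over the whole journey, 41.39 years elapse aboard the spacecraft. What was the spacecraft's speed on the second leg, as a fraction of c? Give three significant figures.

β = 0.825

Leg 1: γ = 1/√(1 − 0.963²) = 1/√0.07263 = 3.711; τ_1 = 33.05/3.711 = 8.907 years.
Leg 2: speed unknown; τ_2 = 30.29/γ_2.
Leg 3: γ = 1/√(1 − 0.665²) = 1/√0.5578 = 1.339; τ_3 = 20.58/1.339 = 15.37 years.
Total proper time: 8.907 + τ_2 + 15.37 = 41.39, so τ_2 = 41.39 − 24.28 = 17.11 years.
γ_2 = 30.29/17.11 = 1.770; β = √(1 − 1/γ²) = √0.6808.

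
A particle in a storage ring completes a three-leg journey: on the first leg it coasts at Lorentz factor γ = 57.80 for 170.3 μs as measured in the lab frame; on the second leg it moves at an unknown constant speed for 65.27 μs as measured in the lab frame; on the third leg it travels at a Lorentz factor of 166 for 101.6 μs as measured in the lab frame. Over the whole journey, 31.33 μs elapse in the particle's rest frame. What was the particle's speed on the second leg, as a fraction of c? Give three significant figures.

Leg 1: γ = 57.80; τ_1 = 170.3/57.80 = 2.946 μs.
Leg 2: speed unknown; τ_2 = 65.27/γ_2.
Leg 3: γ = 166; τ_3 = 101.6/166.0 = 0.6120 μs.
Total proper time: 2.946 + τ_2 + 0.6120 = 31.33, so τ_2 = 31.33 − 3.558 = 27.77 μs.
γ_2 = 65.27/27.77 = 2.350; β = √(1 − 1/γ²) = √0.8190.

β = 0.905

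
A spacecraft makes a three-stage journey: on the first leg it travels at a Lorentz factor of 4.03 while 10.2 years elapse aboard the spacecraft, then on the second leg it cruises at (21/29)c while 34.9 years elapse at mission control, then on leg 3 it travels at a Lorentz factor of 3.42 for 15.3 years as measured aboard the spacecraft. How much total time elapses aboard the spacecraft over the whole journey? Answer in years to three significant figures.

Leg 1: 10.2 years is already measured aboard the spacecraft.
Leg 2: γ = 1/√(1 − (21/29)²) = 29/20 = 1.450; τ_2 = 34.9/1.450 = 24.07 years.
Leg 3: 15.3 years is already measured aboard the spacecraft.
Total: 10.20 + 24.07 + 15.30 years.

τ = 49.6 years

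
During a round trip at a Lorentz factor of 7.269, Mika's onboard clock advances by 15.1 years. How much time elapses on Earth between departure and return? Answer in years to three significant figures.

Δt = 110 years

γ = 7.269
Earth-frame duration is the dilated interval: Δt = γτ = 7.269 × 15.1 years.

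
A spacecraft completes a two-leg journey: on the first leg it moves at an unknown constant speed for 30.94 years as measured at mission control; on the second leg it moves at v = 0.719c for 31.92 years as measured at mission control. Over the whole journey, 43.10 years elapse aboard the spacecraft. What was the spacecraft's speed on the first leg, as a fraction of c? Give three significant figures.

β = 0.737

Leg 1: speed unknown; τ_1 = 30.94/γ_1.
Leg 2: γ = 1/√(1 − 0.719²) = 1/√0.4830 = 1.439; τ_2 = 31.92/1.439 = 22.18 years.
Total proper time: τ_1 + 22.18 = 43.10, so τ_1 = 43.10 − 22.18 = 20.92 years.
γ_1 = 30.94/20.92 = 1.479; β = √(1 − 1/γ²) = √0.5430.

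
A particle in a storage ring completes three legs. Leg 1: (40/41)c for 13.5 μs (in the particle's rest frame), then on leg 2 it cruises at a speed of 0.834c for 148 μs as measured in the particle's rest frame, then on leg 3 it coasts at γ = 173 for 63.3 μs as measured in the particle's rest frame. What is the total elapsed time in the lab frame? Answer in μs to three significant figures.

Leg 1: γ = 1/√(1 − (40/41)²) = 41/9 ≈ 4.556; Δt_1 = 4.556 × 13.5 = 61.50 μs.
Leg 2: γ = 1/√(1 − 0.834²) = 1/√0.3044 = 1.812; Δt_2 = 1.812 × 148 = 268.2 μs.
Leg 3: γ = 173; Δt_3 = 173.0 × 63.3 = 1.095×10⁴ μs.
Total: 61.50 + 268.2 + 1.095×10⁴ μs.

Δt = 1.13×10⁴ μs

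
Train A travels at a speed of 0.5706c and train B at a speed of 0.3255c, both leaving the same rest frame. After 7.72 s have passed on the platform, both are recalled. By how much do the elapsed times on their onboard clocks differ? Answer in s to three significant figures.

A: γ = 1/√(1 − 0.5706²) = 1/√0.6744 = 1.218; τ_A = 7.72/1.218 = 6.340 s.
B: γ = 1/√(1 − 0.3255²) = 1/√0.8940 = 1.058; τ_B = 7.72/1.058 = 7.300 s.

|τ_A − τ_B| = 0.960 s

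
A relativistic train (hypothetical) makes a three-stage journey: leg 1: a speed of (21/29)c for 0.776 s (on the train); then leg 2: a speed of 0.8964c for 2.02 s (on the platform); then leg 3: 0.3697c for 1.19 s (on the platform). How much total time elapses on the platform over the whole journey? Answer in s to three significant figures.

Leg 1: γ = 1/√(1 − (21/29)²) = 29/20 = 1.450; Δt_1 = 1.450 × 0.776 = 1.125 s.
Leg 2: 2.02 s is already measured on the platform.
Leg 3: 1.19 s is already measured on the platform.
Total: 1.125 + 2.020 + 1.190 s.

Δt = 4.34 s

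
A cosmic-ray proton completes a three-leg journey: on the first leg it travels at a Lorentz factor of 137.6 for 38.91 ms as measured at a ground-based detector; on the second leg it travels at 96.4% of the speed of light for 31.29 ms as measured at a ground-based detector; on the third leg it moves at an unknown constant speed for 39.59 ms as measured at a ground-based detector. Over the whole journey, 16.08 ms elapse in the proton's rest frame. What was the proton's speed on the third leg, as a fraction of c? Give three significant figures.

β = 0.982

Leg 1: γ = 137.6; τ_1 = 38.91/137.6 = 0.2828 ms.
Leg 2: β = 0.964; γ = 1/√(1 − 0.964²) = 1/√0.07070 = 3.761; τ_2 = 31.29/3.761 = 8.320 ms.
Leg 3: speed unknown; τ_3 = 39.59/γ_3.
Total proper time: 0.2828 + 8.320 + τ_3 = 16.08, so τ_3 = 16.08 − 8.603 = 7.477 ms.
γ_3 = 39.59/7.477 = 5.295; β = √(1 − 1/γ²) = √0.9643.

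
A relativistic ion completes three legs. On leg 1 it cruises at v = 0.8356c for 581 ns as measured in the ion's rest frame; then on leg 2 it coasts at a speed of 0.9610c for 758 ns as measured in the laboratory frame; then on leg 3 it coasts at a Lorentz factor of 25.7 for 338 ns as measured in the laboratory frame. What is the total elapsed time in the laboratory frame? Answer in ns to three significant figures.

Δt = 2150 ns

Leg 1: γ = 1/√(1 − 0.8356²) = 1/√0.3018 = 1.820; Δt_1 = 1.820 × 581 = 1058 ns.
Leg 2: 758 ns is already measured in the laboratory frame.
Leg 3: 338 ns is already measured in the laboratory frame.
Total: 1058 + 758.0 + 338.0 ns.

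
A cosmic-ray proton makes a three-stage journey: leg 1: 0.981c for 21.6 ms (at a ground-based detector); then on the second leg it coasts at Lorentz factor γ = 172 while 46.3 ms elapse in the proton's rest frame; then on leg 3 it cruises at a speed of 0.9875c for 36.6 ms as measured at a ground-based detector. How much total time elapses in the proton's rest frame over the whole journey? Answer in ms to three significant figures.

τ = 56.3 ms

Leg 1: γ = 1/√(1 − 0.981²) = 1/√0.03764 = 5.154; τ_1 = 21.6/5.154 = 4.191 ms.
Leg 2: 46.3 ms is already measured in the proton's rest frame.
Leg 3: γ = 1/√(1 − 0.9875²) = 1/√0.02484 = 6.344; τ_3 = 36.6/6.344 = 5.769 ms.
Total: 4.191 + 46.30 + 5.769 ms.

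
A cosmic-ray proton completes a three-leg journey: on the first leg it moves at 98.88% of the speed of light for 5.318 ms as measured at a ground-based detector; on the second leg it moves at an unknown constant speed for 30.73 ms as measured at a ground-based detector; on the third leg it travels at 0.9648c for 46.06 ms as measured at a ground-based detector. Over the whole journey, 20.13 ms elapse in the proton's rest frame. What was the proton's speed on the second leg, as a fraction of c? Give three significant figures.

Leg 1: β = 0.9888; γ = 1/√(1 − 0.9888²) = 1/√0.02227 = 6.700; τ_1 = 5.318/6.700 = 0.7937 ms.
Leg 2: speed unknown; τ_2 = 30.73/γ_2.
Leg 3: γ = 1/√(1 − 0.9648²) = 1/√0.06916 = 3.803; τ_3 = 46.06/3.803 = 12.11 ms.
Total proper time: 0.7937 + τ_2 + 12.11 = 20.13, so τ_2 = 20.13 − 12.91 = 7.223 ms.
γ_2 = 30.73/7.223 = 4.254; β = √(1 − 1/γ²) = √0.9447.

β = 0.972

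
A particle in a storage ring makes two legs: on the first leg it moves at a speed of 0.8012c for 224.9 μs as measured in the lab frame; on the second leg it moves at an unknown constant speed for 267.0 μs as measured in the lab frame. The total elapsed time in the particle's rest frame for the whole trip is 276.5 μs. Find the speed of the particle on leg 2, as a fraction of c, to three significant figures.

Leg 1: γ = 1/√(1 − 0.8012²) = 1/√0.3581 = 1.671; τ_1 = 224.9/1.671 = 134.6 μs.
Leg 2: speed unknown; τ_2 = 267.0/γ_2.
Total proper time: 134.6 + τ_2 = 276.5, so τ_2 = 276.5 − 134.6 = 141.9 μs.
γ_2 = 267.0/141.9 = 1.881; β = √(1 − 1/γ²) = √0.7175.

β = 0.847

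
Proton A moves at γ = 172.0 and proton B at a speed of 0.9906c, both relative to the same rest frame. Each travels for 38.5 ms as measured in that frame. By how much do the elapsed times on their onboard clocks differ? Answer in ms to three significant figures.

|τ_A − τ_B| = 5.04 ms

A: γ = 172.0; τ_A = 38.5/172.0 = 0.2238 ms.
B: γ = 1/√(1 − 0.9906²) = 1/√0.01871 = 7.310; τ_B = 38.5/7.310 = 5.266 ms.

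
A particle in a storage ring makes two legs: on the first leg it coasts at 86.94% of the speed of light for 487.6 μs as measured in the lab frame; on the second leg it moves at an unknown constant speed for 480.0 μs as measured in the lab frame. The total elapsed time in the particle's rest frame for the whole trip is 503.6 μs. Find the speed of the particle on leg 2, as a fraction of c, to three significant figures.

Leg 1: β = 0.8694; γ = 1/√(1 − 0.8694²) = 1/√0.2441 = 2.024; τ_1 = 487.6/2.024 = 240.9 μs.
Leg 2: speed unknown; τ_2 = 480.0/γ_2.
Total proper time: 240.9 + τ_2 = 503.6, so τ_2 = 503.6 − 240.9 = 262.7 μs.
γ_2 = 480.0/262.7 = 1.827; β = √(1 − 1/γ²) = √0.7005.

β = 0.837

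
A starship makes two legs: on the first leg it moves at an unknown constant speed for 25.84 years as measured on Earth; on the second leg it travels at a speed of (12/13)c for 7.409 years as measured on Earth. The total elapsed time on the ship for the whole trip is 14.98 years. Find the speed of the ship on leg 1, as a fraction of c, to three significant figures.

Leg 1: speed unknown; τ_1 = 25.84/γ_1.
Leg 2: γ = 1/√(1 − (12/13)²) = 13/5 = 2.600; τ_2 = 7.409/2.600 = 2.850 years.
Total proper time: τ_1 + 2.850 = 14.98, so τ_1 = 14.98 − 2.850 = 12.13 years.
γ_1 = 25.84/12.13 = 2.130; β = √(1 − 1/γ²) = √0.7796.

β = 0.883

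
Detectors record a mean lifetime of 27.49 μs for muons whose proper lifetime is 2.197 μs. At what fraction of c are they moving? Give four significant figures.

β = 0.9968

γ = Δt/τ₀ = 27.49/2.197 = 12.51
β = √(1 − 1/γ²) = √(1 − 0.006387) = √0.9936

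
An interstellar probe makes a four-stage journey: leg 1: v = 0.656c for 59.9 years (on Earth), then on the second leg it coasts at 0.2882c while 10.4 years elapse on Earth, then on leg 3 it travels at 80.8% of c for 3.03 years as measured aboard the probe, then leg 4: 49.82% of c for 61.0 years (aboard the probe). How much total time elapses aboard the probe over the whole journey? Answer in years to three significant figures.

τ = 119 years

Leg 1: γ = 1/√(1 − 0.656²) = 1/√0.5697 = 1.325; τ_1 = 59.9/1.325 = 45.21 years.
Leg 2: γ = 1/√(1 − 0.2882²) = 1/√0.9169 = 1.044; τ_2 = 10.4/1.044 = 9.959 years.
Leg 3: 3.03 years is already measured aboard the probe.
Leg 4: 61.0 years is already measured aboard the probe.
Total: 45.21 + 9.959 + 3.030 + 61.00 years.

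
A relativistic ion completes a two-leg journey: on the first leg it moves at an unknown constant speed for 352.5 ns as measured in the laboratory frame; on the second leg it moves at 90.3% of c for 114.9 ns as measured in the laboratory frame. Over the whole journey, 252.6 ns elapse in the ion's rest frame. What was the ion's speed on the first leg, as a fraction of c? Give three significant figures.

Leg 1: speed unknown; τ_1 = 352.5/γ_1.
Leg 2: β = 0.903; γ = 1/√(1 − 0.903²) = 1/√0.1846 = 2.328; τ_2 = 114.9/2.328 = 49.37 ns.
Total proper time: τ_1 + 49.37 = 252.6, so τ_1 = 252.6 − 49.37 = 203.2 ns.
γ_1 = 352.5/203.2 = 1.734; β = √(1 − 1/γ²) = √0.6676.

β = 0.817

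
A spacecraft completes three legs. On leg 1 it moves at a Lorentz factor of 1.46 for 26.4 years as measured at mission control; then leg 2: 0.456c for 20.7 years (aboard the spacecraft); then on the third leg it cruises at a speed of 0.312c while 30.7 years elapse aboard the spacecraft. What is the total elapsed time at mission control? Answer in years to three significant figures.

Δt = 82.0 years

Leg 1: 26.4 years is already measured at mission control.
Leg 2: γ = 1/√(1 − 0.456²) = 1/√0.7921 = 1.124; Δt_2 = 1.124 × 20.7 = 23.26 years.
Leg 3: γ = 1/√(1 − 0.312²) = 1/√0.9027 = 1.053; Δt_3 = 1.053 × 30.7 = 32.31 years.
Total: 26.40 + 23.26 + 32.31 years.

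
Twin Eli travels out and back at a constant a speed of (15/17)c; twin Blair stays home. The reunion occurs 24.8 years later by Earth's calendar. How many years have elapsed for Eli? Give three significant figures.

γ = 1/√(1 − (15/17)²) = 17/8 = 2.125
Eli's clock measures proper time along the trip: τ = Δt/γ = 24.8/2.125 years.

τ = 11.7 years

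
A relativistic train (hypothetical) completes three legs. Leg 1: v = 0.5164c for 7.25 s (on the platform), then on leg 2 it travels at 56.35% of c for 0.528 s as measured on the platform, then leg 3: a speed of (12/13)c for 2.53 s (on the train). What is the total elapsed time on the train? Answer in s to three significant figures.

τ = 9.17 s

Leg 1: γ = 1/√(1 − 0.5164²) = 1/√0.7333 = 1.168; τ_1 = 7.25/1.168 = 6.209 s.
Leg 2: β = 0.5635; γ = 1/√(1 − 0.5635²) = 1/√0.6825 = 1.210; τ_2 = 0.528/1.210 = 0.4362 s.
Leg 3: 2.53 s is already measured on the train.
Total: 6.209 + 0.4362 + 2.530 s.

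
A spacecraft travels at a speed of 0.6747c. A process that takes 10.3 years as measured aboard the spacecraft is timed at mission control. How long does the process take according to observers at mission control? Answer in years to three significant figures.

Δt = 14.0 years

γ = 1/√(1 − 0.6747²) = 1/√0.5448 = 1.355
The interval measured aboard the spacecraft is the proper time (both events occur at the same place in that frame); the lab-frame interval is Δt = γτ = 1.355 × 10.3 years.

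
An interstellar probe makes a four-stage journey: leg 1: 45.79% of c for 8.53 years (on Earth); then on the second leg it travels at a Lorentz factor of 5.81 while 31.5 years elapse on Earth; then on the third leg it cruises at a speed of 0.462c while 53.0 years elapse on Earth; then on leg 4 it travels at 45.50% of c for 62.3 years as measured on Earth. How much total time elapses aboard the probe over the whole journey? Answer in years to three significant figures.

Leg 1: β = 0.4579; γ = 1/√(1 − 0.4579²) = 1/√0.7903 = 1.125; τ_1 = 8.53/1.125 = 7.583 years.
Leg 2: γ = 5.81; τ_2 = 31.5/5.810 = 5.422 years.
Leg 3: γ = 1/√(1 − 0.462²) = 1/√0.7866 = 1.128; τ_3 = 53.0/1.128 = 47.00 years.
Leg 4: β = 0.4550; γ = 1/√(1 − 0.4550²) = 1/√0.7930 = 1.123; τ_4 = 62.3/1.123 = 55.48 years.
Total: 7.583 + 5.422 + 47.00 + 55.48 years.

τ = 115 years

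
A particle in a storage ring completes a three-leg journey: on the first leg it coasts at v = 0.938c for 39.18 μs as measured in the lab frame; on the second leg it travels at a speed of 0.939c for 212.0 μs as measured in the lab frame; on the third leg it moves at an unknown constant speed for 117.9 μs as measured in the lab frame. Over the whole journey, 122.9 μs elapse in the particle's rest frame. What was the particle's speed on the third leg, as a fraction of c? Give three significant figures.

Leg 1: γ = 1/√(1 − 0.938²) = 1/√0.1202 = 2.885; τ_1 = 39.18/2.885 = 13.58 μs.
Leg 2: γ = 1/√(1 − 0.939²) = 1/√0.1183 = 2.908; τ_2 = 212.0/2.908 = 72.91 μs.
Leg 3: speed unknown; τ_3 = 117.9/γ_3.
Total proper time: 13.58 + 72.91 + τ_3 = 122.9, so τ_3 = 122.9 − 86.49 = 36.41 μs.
γ_3 = 117.9/36.41 = 3.238; β = √(1 − 1/γ²) = √0.9046.

β = 0.951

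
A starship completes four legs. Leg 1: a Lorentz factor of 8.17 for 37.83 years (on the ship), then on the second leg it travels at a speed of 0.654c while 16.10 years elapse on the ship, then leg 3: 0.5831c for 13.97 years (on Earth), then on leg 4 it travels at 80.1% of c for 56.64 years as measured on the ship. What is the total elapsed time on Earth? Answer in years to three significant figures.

Δt = 439 years

Leg 1: γ = 8.17; Δt_1 = 8.170 × 37.83 = 309.1 years.
Leg 2: γ = 1/√(1 − 0.654²) = 1/√0.5723 = 1.322; Δt_2 = 1.322 × 16.10 = 21.28 years.
Leg 3: 13.97 years is already measured on Earth.
Leg 4: β = 0.801; γ = 1/√(1 − 0.801²) = 1/√0.3584 = 1.670; Δt_4 = 1.670 × 56.64 = 94.61 years.
Total: 309.1 + 21.28 + 13.97 + 94.61 years.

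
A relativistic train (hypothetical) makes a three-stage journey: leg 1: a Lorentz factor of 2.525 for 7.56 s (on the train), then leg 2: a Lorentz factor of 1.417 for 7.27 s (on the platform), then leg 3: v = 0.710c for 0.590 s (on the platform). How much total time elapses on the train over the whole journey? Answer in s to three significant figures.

τ = 13.1 s

Leg 1: 7.56 s is already measured on the train.
Leg 2: γ = 1.417; τ_2 = 7.27/1.417 = 5.131 s.
Leg 3: γ = 1/√(1 − 0.710²) = 1/√0.4959 = 1.420; τ_3 = 0.590/1.420 = 0.4155 s.
Total: 7.560 + 5.131 + 0.4155 s.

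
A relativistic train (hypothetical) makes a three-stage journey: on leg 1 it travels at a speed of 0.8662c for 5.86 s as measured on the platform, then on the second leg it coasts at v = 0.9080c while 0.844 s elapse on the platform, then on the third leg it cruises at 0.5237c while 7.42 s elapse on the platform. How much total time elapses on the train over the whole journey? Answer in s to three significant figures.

τ = 9.60 s

Leg 1: γ = 1/√(1 − 0.8662²) = 1/√0.2497 = 2.001; τ_1 = 5.86/2.001 = 2.928 s.
Leg 2: γ = 1/√(1 − 0.9080²) = 1/√0.1755 = 2.387; τ_2 = 0.844/2.387 = 0.3536 s.
Leg 3: γ = 1/√(1 − 0.5237²) = 1/√0.7257 = 1.174; τ_3 = 7.42/1.174 = 6.321 s.
Total: 2.928 + 0.3536 + 6.321 s.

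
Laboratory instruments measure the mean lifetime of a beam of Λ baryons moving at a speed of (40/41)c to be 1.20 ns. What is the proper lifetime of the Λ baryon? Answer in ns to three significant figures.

τ₀ = 0.263 ns

γ = 1/√(1 − (40/41)²) = 41/9 ≈ 4.556
The lab-frame lifetime is the dilated interval; the proper lifetime is τ₀ = Δt/γ = 1.20/4.556 ns.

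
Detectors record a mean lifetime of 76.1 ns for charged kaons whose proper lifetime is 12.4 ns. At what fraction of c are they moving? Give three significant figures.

γ = Δt/τ₀ = 76.1/12.4 = 6.137
β = √(1 − 1/γ²) = √(1 − 0.02655) = √0.9734

β = 0.987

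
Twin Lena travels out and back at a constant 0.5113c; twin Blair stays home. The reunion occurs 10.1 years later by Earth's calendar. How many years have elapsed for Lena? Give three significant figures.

τ = 8.68 years

γ = 1/√(1 − 0.5113²) = 1/√0.7386 = 1.164
Lena's clock measures proper time along the trip: τ = Δt/γ = 10.1/1.164 years.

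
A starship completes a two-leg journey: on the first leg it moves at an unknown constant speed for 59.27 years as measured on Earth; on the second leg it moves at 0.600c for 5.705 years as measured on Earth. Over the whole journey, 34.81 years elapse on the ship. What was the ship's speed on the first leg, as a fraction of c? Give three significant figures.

β = 0.860

Leg 1: speed unknown; τ_1 = 59.27/γ_1.
Leg 2: γ = 1/√(1 − 0.600²) = 5/4 = 1.250; τ_2 = 5.705/1.250 = 4.564 years.
Total proper time: τ_1 + 4.564 = 34.81, so τ_1 = 34.81 − 4.564 = 30.25 years.
γ_1 = 59.27/30.25 = 1.960; β = √(1 − 1/γ²) = √0.7396.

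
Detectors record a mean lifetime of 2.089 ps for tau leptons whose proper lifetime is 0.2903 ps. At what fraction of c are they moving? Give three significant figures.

β = 0.990

γ = Δt/τ₀ = 2.089/0.2903 = 7.196
β = √(1 − 1/γ²) = √(1 − 0.01931) = √0.9807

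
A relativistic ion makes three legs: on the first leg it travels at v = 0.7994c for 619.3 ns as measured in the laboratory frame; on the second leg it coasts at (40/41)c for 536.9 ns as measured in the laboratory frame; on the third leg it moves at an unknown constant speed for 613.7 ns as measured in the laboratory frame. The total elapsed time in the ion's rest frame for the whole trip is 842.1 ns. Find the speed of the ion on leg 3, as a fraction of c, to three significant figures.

β = 0.819

Leg 1: γ = 1/√(1 − 0.7994²) = 1/√0.3610 = 1.664; τ_1 = 619.3/1.664 = 372.1 ns.
Leg 2: γ = 1/√(1 − (40/41)²) = 41/9 ≈ 4.556; τ_2 = 536.9/4.556 = 117.9 ns.
Leg 3: speed unknown; τ_3 = 613.7/γ_3.
Total proper time: 372.1 + 117.9 + τ_3 = 842.1, so τ_3 = 842.1 − 489.9 = 352.2 ns.
γ_3 = 613.7/352.2 = 1.743; β = √(1 − 1/γ²) = √0.6707.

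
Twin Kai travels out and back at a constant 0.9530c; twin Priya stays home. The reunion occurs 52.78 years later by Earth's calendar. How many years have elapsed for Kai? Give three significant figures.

γ = 1/√(1 − 0.9530²) = 1/√0.09179 = 3.301
Kai's clock measures proper time along the trip: τ = Δt/γ = 52.78/3.301 years.

τ = 16.0 years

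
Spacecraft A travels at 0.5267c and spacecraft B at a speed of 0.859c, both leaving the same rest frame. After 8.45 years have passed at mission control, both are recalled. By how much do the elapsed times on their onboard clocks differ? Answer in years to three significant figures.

|τ_A − τ_B| = 2.86 years

A: γ = 1/√(1 − 0.5267²) = 1/√0.7226 = 1.176; τ_A = 8.45/1.176 = 7.183 years.
B: γ = 1/√(1 − 0.859²) = 1/√0.2621 = 1.953; τ_B = 8.45/1.953 = 4.326 years.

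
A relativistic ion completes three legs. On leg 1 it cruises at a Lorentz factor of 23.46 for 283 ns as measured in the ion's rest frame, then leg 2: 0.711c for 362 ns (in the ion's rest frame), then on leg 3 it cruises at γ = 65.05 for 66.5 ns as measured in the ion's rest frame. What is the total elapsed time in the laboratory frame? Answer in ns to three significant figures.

Δt = 1.15×10⁴ ns

Leg 1: γ = 23.46; Δt_1 = 23.46 × 283 = 6639 ns.
Leg 2: γ = 1/√(1 − 0.711²) = 1/√0.4945 = 1.422; Δt_2 = 1.422 × 362 = 514.8 ns.
Leg 3: γ = 65.05; Δt_3 = 65.05 × 66.5 = 4326 ns.
Total: 6639 + 514.8 + 4326 ns.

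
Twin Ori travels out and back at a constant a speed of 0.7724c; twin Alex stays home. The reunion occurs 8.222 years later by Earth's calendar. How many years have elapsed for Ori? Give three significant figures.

τ = 5.22 years

γ = 1/√(1 − 0.7724²) = 1/√0.4034 = 1.574
Ori's clock measures proper time along the trip: τ = Δt/γ = 8.222/1.574 years.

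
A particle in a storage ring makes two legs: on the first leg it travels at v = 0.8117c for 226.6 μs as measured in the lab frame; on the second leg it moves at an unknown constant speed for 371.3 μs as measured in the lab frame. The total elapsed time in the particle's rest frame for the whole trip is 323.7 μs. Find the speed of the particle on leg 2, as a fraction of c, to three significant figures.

Leg 1: γ = 1/√(1 − 0.8117²) = 1/√0.3411 = 1.712; τ_1 = 226.6/1.712 = 132.4 μs.
Leg 2: speed unknown; τ_2 = 371.3/γ_2.
Total proper time: 132.4 + τ_2 = 323.7, so τ_2 = 323.7 − 132.4 = 191.3 μs.
γ_2 = 371.3/191.3 = 1.940; β = √(1 − 1/γ²) = √0.7344.

β = 0.857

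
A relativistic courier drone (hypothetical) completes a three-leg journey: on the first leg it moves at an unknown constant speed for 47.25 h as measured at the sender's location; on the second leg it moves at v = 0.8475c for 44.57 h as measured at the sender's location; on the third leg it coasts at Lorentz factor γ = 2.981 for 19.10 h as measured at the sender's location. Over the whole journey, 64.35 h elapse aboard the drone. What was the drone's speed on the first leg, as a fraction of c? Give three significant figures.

β = 0.688

Leg 1: speed unknown; τ_1 = 47.25/γ_1.
Leg 2: γ = 1/√(1 − 0.8475²) = 1/√0.2817 = 1.884; τ_2 = 44.57/1.884 = 23.66 h.
Leg 3: γ = 2.981; τ_3 = 19.10/2.981 = 6.407 h.
Total proper time: τ_1 + 23.66 + 6.407 = 64.35, so τ_1 = 64.35 − 30.06 = 34.29 h.
γ_1 = 47.25/34.29 = 1.378; β = √(1 − 1/γ²) = √0.4735.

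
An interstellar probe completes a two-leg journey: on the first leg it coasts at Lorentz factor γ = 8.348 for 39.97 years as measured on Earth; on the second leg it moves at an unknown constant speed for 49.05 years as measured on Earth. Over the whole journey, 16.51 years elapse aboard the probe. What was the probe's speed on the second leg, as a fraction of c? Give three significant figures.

Leg 1: γ = 8.348; τ_1 = 39.97/8.348 = 4.788 years.
Leg 2: speed unknown; τ_2 = 49.05/γ_2.
Total proper time: 4.788 + τ_2 = 16.51, so τ_2 = 16.51 − 4.788 = 11.72 years.
γ_2 = 49.05/11.72 = 4.184; β = √(1 − 1/γ²) = √0.9429.

β = 0.971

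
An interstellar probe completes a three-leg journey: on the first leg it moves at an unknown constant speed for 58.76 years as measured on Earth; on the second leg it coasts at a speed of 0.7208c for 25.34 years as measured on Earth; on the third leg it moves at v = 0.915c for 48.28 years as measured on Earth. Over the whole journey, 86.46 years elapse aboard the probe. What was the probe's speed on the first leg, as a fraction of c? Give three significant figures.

Leg 1: speed unknown; τ_1 = 58.76/γ_1.
Leg 2: γ = 1/√(1 − 0.7208²) = 1/√0.4804 = 1.443; τ_2 = 25.34/1.443 = 17.56 years.
Leg 3: γ = 1/√(1 − 0.915²) = 1/√0.1628 = 2.479; τ_3 = 48.28/2.479 = 19.48 years.
Total proper time: τ_1 + 17.56 + 19.48 = 86.46, so τ_1 = 86.46 − 37.04 = 49.42 years.
γ_1 = 58.76/49.42 = 1.189; β = √(1 − 1/γ²) = √0.2927.

β = 0.541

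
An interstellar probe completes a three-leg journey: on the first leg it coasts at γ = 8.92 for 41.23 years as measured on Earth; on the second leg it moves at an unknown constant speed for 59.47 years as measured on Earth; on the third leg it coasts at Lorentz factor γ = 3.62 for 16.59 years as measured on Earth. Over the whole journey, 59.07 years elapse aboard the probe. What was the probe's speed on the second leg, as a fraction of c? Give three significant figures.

β = 0.545

Leg 1: γ = 8.92; τ_1 = 41.23/8.920 = 4.622 years.
Leg 2: speed unknown; τ_2 = 59.47/γ_2.
Leg 3: γ = 3.62; τ_3 = 16.59/3.620 = 4.583 years.
Total proper time: 4.622 + τ_2 + 4.583 = 59.07, so τ_2 = 59.07 − 9.205 = 49.86 years.
γ_2 = 59.47/49.86 = 1.193; β = √(1 − 1/γ²) = √0.2969.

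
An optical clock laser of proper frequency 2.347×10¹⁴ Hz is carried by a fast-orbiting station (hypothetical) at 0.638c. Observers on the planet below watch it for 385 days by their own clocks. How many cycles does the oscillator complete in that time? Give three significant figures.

N = 6.01×10²¹

γ = 1/√(1 − 0.638²) = 1/√0.5930 = 1.299
During 385 days of lab time, the oscillator's proper time advances by τ = Δt/γ = 385/1.299 = 296.5 days = 2.561×10⁷ s.
N = f × τ = 2.347×10¹⁴ × 2.561×10⁷ = 6.012×10²¹.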